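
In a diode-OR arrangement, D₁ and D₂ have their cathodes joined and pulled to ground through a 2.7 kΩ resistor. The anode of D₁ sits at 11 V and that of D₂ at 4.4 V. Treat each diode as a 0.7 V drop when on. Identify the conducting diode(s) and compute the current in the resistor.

Only D₁ conducts; I_R ≈ 3.8 mA

Assume both conduct. Then node N would need to be at both 11−0.7 = 10.3 V and 4.4−0.7 = 3.7 V, which is impossible.
Assume only D₁ conducts: V_N = 11 − 0.7 = 10.3 V, so I_R = 10.3/2.7 = 3.81 mA.
Check D₂: its anode-to-cathode voltage is 4.4 − 10.3 = -5.9 V < 0.7 V, so it is off. The assumption is consistent.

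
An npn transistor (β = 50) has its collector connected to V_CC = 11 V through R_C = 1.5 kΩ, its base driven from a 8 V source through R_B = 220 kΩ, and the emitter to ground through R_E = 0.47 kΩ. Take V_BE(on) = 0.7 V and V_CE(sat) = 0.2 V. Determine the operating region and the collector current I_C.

Assume active. Base-emitter loop: I_B = (V_BB − V_BE)/(R_B + (β+1)R_E) = (8 − 0.7)/(220 + 51×0.47) = 0.0299 mA.
I_C = β·I_B = 50×0.0299 = 1.5 mA.
V_CE = V_CC − I_C·R_C − I_E·R_E = 11 − 1.5×1.5 − 1.53×0.47 = 8.04 V > V_CE(sat), so the active-region assumption holds.

active; I_C ≈ 1.5 mA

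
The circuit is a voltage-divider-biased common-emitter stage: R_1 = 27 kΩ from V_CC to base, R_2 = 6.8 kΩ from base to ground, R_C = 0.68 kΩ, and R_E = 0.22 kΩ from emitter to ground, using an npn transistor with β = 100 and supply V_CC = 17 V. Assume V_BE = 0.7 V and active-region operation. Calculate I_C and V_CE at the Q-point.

Thevenize the base divider: V_Th = V_CC·R_2/(R_1+R_2) = 17×6.8/33.8 = 3.42 V, R_Th = R_1‖R_2 = 5.43 kΩ.
Base-emitter loop: V_Th = I_B·R_Th + V_BE + (β+1)I_B·R_E, so I_B = (3.42 − 0.7) / (5.43 + 101×0.22) = 0.0984 mA.
I_C = β·I_B = 100×0.0984 = 9.84 mA, and I_E = (β+1)I_B = 9.94 mA.
V_CE = V_CC − I_C·R_C − I_E·R_E = 17 − 9.84×0.68 − 9.94×0.22 = 8.13 V.
V_CE = 8.13 V > 0.2 V confirms active-region operation.

I_C ≈ 9.8 mA, V_CE ≈ 8.1 V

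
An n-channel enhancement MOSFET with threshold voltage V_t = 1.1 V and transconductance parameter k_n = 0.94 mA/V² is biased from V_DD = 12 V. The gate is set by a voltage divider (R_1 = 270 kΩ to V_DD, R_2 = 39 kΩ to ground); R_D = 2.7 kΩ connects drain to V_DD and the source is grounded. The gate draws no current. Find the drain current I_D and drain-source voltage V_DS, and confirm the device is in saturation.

I_D ≈ 0.081 mA, V_DS ≈ 12 V

V_G = V_DD·R_2/(R_1+R_2) = 12×39/309 = 1.51 V. With the source grounded, V_GS = V_G = 1.51 V.
Assume saturation: I_D = (k_n/2)(V_GS − V_t)² = (0.94/2)×(1.51 − 1.1)² = 0.47×0.415² = 0.0808 mA.
V_DS = V_DD − I_D·R_D = 12 − 0.0808×2.7 = 11.8 V.
Saturation requires V_DS ≥ V_GS − V_t = 0.415 V; 11.8 ≥ 0.415 ✓.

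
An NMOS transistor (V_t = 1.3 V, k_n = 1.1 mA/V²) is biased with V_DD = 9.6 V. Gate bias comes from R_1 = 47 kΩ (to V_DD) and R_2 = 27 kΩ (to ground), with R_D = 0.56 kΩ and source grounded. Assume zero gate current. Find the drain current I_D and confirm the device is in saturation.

I_D ≈ 2.7 mA

V_G = V_DD·R_2/(R_1+R_2) = 9.6×27/74 = 3.5 V. With the source grounded, V_GS = V_G = 3.5 V.
Assume saturation: I_D = (k_n/2)(V_GS − V_t)² = (1.1/2)×(3.5 − 1.3)² = 0.55×2.2² = 2.67 mA.
V_DS = V_DD − I_D·R_D = 9.6 − 2.67×0.56 = 8.11 V.
Saturation requires V_DS ≥ V_GS − V_t = 2.2 V; 8.11 ≥ 2.2 ✓.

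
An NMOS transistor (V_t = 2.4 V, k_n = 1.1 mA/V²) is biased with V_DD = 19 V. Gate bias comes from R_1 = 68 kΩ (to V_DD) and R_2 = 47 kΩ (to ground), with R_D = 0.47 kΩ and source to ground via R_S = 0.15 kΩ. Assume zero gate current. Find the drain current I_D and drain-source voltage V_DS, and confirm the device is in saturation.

V_G = V_DD·R_2/(R_1+R_2) = 19×47/115 = 7.77 V.
Assume saturation: I_D = (k_n/2)(V_GS − V_t)² with V_GS = V_G − I_D·R_S = 7.77 − 0.15·I_D.
Substituting gives 0.0124·I_D² − 1.89·I_D + 15.8 = 0, with roots I_D = 8.92 or 143 mA.
The root I_D = 143 mA gives V_GS = -13.7 V ≤ V_t, so take I_D = 8.92 mA.
Then V_GS = 6.43 V and V_DS = V_DD − I_D(R_D+R_S) = 19 − 8.92×0.62 = 13.5 V.
Saturation requires V_DS ≥ V_GS − V_t = 4.03 V; 13.5 ≥ 4.03 ✓.

I_D ≈ 8.9 mA, V_DS ≈ 13 V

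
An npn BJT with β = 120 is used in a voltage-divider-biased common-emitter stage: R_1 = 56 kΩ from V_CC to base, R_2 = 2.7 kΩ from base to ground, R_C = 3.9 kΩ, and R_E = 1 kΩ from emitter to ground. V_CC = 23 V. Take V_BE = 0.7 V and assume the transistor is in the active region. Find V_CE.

V_CE ≈ 21 V

Thevenize the base divider: V_Th = V_CC·R_2/(R_1+R_2) = 23×2.7/58.7 = 1.06 V, R_Th = R_1‖R_2 = 2.58 kΩ.
Base-emitter loop: V_Th = I_B·R_Th + V_BE + (β+1)I_B·R_E, so I_B = (1.06 − 0.7) / (2.58 + 121×1) = 0.0029 mA.
I_C = β·I_B = 120×0.0029 = 0.348 mA, and I_E = (β+1)I_B = 0.35 mA.
V_CE = V_CC − I_C·R_C − I_E·R_E = 23 − 0.348×3.9 − 0.35×1 = 21.3 V.
V_CE = 21.3 V > 0.2 V confirms active-region operation.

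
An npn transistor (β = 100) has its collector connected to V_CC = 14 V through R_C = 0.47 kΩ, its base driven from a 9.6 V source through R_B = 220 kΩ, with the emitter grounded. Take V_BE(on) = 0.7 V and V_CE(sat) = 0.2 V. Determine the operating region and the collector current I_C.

Assume active. Base-emitter loop: I_B = (V_BB − V_BE)/R_B = (9.6 − 0.7)/220 = 0.0405 mA.
I_C = β·I_B = 100×0.0405 = 4.05 mA.
V_CE = V_CC − I_C·R_C = 14 − 4.05×0.47 = 12.1 V > V_CE(sat), so the active-region assumption holds.

active; I_C ≈ 4 mA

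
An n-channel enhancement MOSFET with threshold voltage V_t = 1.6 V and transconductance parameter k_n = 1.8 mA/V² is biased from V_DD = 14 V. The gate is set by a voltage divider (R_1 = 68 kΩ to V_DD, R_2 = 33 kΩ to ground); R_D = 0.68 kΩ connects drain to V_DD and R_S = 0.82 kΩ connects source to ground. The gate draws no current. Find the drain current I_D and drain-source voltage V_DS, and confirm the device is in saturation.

V_G = V_DD·R_2/(R_1+R_2) = 14×33/101 = 4.57 V.
Assume saturation: I_D = (k_n/2)(V_GS − V_t)² with V_GS = V_G − I_D·R_S = 4.57 − 0.82·I_D.
Substituting gives 0.605·I_D² − 5.39·I_D + 7.96 = 0, with roots I_D = 1.87 or 7.04 mA.
The root I_D = 7.04 mA gives V_GS = -1.2 V ≤ V_t, so take I_D = 1.87 mA.
Then V_GS = 3.04 V and V_DS = V_DD − I_D(R_D+R_S) = 14 − 1.87×1.5 = 11.2 V.
Saturation requires V_DS ≥ V_GS − V_t = 1.44 V; 11.2 ≥ 1.44 ✓.

I_D ≈ 1.9 mA, V_DS ≈ 11 V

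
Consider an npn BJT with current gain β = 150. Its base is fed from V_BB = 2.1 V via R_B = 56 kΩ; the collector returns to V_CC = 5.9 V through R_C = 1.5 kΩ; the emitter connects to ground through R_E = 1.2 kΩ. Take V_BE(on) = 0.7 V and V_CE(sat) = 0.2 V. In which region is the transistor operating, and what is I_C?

Assume active. Base-emitter loop: I_B = (V_BB − V_BE)/(R_B + (β+1)R_E) = (2.1 − 0.7)/(56 + 151×1.2) = 0.0059 mA.
I_C = β·I_B = 150×0.0059 = 0.885 mA.
V_CE = V_CC − I_C·R_C − I_E·R_E = 5.9 − 0.885×1.5 − 0.891×1.2 = 3.5 V > V_CE(sat), so the active-region assumption holds.

active; I_C ≈ 0.89 mA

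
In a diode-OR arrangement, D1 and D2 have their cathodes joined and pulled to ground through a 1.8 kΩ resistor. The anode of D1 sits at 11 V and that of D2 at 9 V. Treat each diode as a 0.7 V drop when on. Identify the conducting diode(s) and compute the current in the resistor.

Assume both conduct. Then node N would need to be at both 11−0.7 = 10.3 V and 9−0.7 = 8.3 V, which is impossible.
Assume only D1 conducts: V_N = 11 − 0.7 = 10.3 V, so I_R = 10.3/1.8 = 5.72 mA.
Check D2: its anode-to-cathode voltage is 9 − 10.3 = -1.3 V < 0.7 V, so it is off. The assumption is consistent.

Only D1 conducts; I_R ≈ 5.7 mA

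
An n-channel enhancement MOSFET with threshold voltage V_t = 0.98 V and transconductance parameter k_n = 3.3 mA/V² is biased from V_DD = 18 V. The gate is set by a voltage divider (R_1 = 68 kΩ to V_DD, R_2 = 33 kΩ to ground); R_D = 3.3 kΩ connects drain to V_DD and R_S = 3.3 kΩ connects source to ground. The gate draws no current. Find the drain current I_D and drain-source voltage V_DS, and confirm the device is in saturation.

V_G = V_DD·R_2/(R_1+R_2) = 18×33/101 = 5.88 V.
Assume saturation: I_D = (k_n/2)(V_GS − V_t)² with V_GS = V_G − I_D·R_S = 5.88 − 3.3·I_D.
Substituting gives 18·I_D² − 54.4·I_D + 39.6 = 0, with roots I_D = 1.22 or 1.8 mA.
The root I_D = 1.8 mA gives V_GS = -0.065 V ≤ V_t, so take I_D = 1.22 mA.
Then V_GS = 1.84 V and V_DS = V_DD − I_D(R_D+R_S) = 18 − 1.22×6.6 = 9.92 V.
Saturation requires V_DS ≥ V_GS − V_t = 0.861 V; 9.92 ≥ 0.861 ✓.

I_D ≈ 1.2 mA, V_DS ≈ 9.9 V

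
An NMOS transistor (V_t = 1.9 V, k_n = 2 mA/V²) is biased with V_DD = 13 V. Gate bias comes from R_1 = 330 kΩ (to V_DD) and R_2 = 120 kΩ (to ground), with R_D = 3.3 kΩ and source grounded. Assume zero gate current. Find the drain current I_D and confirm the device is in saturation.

I_D ≈ 2.5 mA

V_G = V_DD·R_2/(R_1+R_2) = 13×120/450 = 3.47 V. With the source grounded, V_GS = V_G = 3.47 V.
Assume saturation: I_D = (k_n/2)(V_GS − V_t)² = (2/2)×(3.47 − 1.9)² = 1×1.57² = 2.45 mA.
V_DS = V_DD − I_D·R_D = 13 − 2.45×3.3 = 4.9 V.
Saturation requires V_DS ≥ V_GS − V_t = 1.57 V; 4.9 ≥ 1.57 ✓.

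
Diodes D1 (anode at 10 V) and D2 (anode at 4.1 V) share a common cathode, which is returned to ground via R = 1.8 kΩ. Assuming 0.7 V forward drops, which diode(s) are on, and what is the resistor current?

Only D1 conducts; I_R ≈ 5.2 mA

Assume both conduct. Then node N would need to be at both 10−0.7 = 9.3 V and 4.1−0.7 = 3.4 V, which is impossible.
Assume only D1 conducts: V_N = 10 − 0.7 = 9.3 V, so I_R = 9.3/1.8 = 5.17 mA.
Check D2: its anode-to-cathode voltage is 4.1 − 9.3 = -5.2 V < 0.7 V, so it is off. The assumption is consistent.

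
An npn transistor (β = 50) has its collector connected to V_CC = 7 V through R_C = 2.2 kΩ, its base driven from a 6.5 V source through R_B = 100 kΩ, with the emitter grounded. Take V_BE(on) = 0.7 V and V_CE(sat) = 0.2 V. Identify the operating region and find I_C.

active; I_C ≈ 2.9 mA

Assume active. Base-emitter loop: I_B = (V_BB − V_BE)/R_B = (6.5 − 0.7)/100 = 0.058 mA.
I_C = β·I_B = 50×0.058 = 2.9 mA.
V_CE = V_CC − I_C·R_C = 7 − 2.9×2.2 = 0.62 V > V_CE(sat), so the active-region assumption holds.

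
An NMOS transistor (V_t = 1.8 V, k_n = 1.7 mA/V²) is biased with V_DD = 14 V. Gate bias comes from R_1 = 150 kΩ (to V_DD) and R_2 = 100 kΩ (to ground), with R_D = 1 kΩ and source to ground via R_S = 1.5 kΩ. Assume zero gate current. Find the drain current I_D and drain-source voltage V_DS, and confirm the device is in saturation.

I_D ≈ 1.6 mA, V_DS ≈ 10 V

V_G = V_DD·R_2/(R_1+R_2) = 14×100/250 = 5.6 V.
Assume saturation: I_D = (k_n/2)(V_GS − V_t)² with V_GS = V_G − I_D·R_S = 5.6 − 1.5·I_D.
Substituting gives 1.91·I_D² − 10.7·I_D + 12.3 = 0, with roots I_D = 1.61 or 3.98 mA.
The root I_D = 3.98 mA gives V_GS = -0.363 V ≤ V_t, so take I_D = 1.61 mA.
Then V_GS = 3.18 V and V_DS = V_DD − I_D(R_D+R_S) = 14 − 1.61×2.5 = 9.96 V.
Saturation requires V_DS ≥ V_GS − V_t = 1.38 V; 9.96 ≥ 1.38 ✓.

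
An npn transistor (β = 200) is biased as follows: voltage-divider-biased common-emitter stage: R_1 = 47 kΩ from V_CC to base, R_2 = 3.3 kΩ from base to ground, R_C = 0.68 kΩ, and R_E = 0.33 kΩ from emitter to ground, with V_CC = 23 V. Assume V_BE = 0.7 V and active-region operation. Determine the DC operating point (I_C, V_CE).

I_C ≈ 2.3 mA, V_CE ≈ 21 V

Thevenize the base divider: V_Th = V_CC·R_2/(R_1+R_2) = 23×3.3/50.3 = 1.51 V, R_Th = R_1‖R_2 = 3.08 kΩ.
Base-emitter loop: V_Th = I_B·R_Th + V_BE + (β+1)I_B·R_E, so I_B = (1.51 − 0.7) / (3.08 + 201×0.33) = 0.0117 mA.
I_C = β·I_B = 200×0.0117 = 2.33 mA, and I_E = (β+1)I_B = 2.34 mA.
V_CE = V_CC − I_C·R_C − I_E·R_E = 23 − 2.33×0.68 − 2.34×0.33 = 20.6 V.
V_CE = 20.6 V > 0.2 V confirms active-region operation.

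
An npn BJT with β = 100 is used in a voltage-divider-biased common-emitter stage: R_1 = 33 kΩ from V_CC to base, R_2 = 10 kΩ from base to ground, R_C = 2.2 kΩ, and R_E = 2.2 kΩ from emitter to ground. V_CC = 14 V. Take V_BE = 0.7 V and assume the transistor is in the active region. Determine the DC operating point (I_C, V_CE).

Thevenize the base divider: V_Th = V_CC·R_2/(R_1+R_2) = 14×10/43 = 3.26 V, R_Th = R_1‖R_2 = 7.67 kΩ.
Base-emitter loop: V_Th = I_B·R_Th + V_BE + (β+1)I_B·R_E, so I_B = (3.26 − 0.7) / (7.67 + 101×2.2) = 0.0111 mA.
I_C = β·I_B = 100×0.0111 = 1.11 mA, and I_E = (β+1)I_B = 1.12 mA.
V_CE = V_CC − I_C·R_C − I_E·R_E = 14 − 1.11×2.2 − 1.12×2.2 = 9.08 V.
V_CE = 9.08 V > 0.2 V confirms active-region operation.

I_C ≈ 1.1 mA, V_CE ≈ 9.1 V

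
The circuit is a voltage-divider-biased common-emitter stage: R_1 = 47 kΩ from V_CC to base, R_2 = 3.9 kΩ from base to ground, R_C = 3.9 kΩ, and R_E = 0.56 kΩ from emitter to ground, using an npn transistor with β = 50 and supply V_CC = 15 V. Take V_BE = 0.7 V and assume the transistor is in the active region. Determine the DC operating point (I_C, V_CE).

I_C ≈ 0.7 mA, V_CE ≈ 12 V

Thevenize the base divider: V_Th = V_CC·R_2/(R_1+R_2) = 15×3.9/50.9 = 1.15 V, R_Th = R_1‖R_2 = 3.6 kΩ.
Base-emitter loop: V_Th = I_B·R_Th + V_BE + (β+1)I_B·R_E, so I_B = (1.15 − 0.7) / (3.6 + 51×0.56) = 0.014 mA.
I_C = β·I_B = 50×0.014 = 0.699 mA, and I_E = (β+1)I_B = 0.713 mA.
V_CE = V_CC − I_C·R_C − I_E·R_E = 15 − 0.699×3.9 − 0.713×0.56 = 11.9 V.
V_CE = 11.9 V > 0.2 V confirms active-region operation.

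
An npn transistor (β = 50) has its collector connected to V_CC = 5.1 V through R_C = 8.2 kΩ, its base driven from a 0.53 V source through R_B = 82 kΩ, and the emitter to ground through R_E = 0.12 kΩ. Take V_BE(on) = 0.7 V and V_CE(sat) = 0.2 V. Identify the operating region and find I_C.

V_BB = 0.53 V ≤ V_BE(on) = 0.7 V, so the base-emitter junction is not forward biased.
The transistor is in cutoff: I_B = I_C = 0.

cutoff; I_C ≈ 0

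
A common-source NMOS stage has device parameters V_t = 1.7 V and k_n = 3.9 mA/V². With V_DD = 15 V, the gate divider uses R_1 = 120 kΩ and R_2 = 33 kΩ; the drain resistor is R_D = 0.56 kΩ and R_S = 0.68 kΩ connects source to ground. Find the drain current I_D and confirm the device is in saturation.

I_D ≈ 1.1 mA

V_G = V_DD·R_2/(R_1+R_2) = 15×33/153 = 3.24 V.
Assume saturation: I_D = (k_n/2)(V_GS − V_t)² with V_GS = V_G − I_D·R_S = 3.24 − 0.68·I_D.
Substituting gives 0.902·I_D² − 5.07·I_D + 4.6 = 0, with roots I_D = 1.14 or 4.49 mA.
The root I_D = 4.49 mA gives V_GS = 0.183 V ≤ V_t, so take I_D = 1.14 mA.
Then V_GS = 2.46 V and V_DS = V_DD − I_D(R_D+R_S) = 15 − 1.14×1.24 = 13.6 V.
Saturation requires V_DS ≥ V_GS − V_t = 0.763 V; 13.6 ≥ 0.763 ✓.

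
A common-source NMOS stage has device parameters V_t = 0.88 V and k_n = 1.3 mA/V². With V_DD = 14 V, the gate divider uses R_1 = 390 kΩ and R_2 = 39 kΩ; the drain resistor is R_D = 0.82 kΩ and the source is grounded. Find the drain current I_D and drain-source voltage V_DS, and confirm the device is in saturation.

I_D ≈ 0.1 mA, V_DS ≈ 14 V

V_G = V_DD·R_2/(R_1+R_2) = 14×39/429 = 1.27 V. With the source grounded, V_GS = V_G = 1.27 V.
Assume saturation: I_D = (k_n/2)(V_GS − V_t)² = (1.3/2)×(1.27 − 0.88)² = 0.65×0.393² = 0.1 mA.
V_DS = V_DD − I_D·R_D = 14 − 0.1×0.82 = 13.9 V.
Saturation requires V_DS ≥ V_GS − V_t = 0.393 V; 13.9 ≥ 0.393 ✓.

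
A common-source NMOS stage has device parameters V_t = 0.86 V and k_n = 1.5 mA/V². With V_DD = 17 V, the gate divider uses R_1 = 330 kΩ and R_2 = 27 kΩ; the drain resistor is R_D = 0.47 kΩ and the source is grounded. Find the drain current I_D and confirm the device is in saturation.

V_G = V_DD·R_2/(R_1+R_2) = 17×27/357 = 1.29 V. With the source grounded, V_GS = V_G = 1.29 V.
Assume saturation: I_D = (k_n/2)(V_GS − V_t)² = (1.5/2)×(1.29 − 0.86)² = 0.75×0.426² = 0.136 mA.
V_DS = V_DD − I_D·R_D = 17 − 0.136×0.47 = 16.9 V.
Saturation requires V_DS ≥ V_GS − V_t = 0.426 V; 16.9 ≥ 0.426 ✓.

I_D ≈ 0.14 mA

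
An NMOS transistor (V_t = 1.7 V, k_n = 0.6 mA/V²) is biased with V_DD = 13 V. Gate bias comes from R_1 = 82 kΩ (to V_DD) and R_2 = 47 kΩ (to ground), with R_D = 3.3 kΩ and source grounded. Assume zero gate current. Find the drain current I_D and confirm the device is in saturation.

V_G = V_DD·R_2/(R_1+R_2) = 13×47/129 = 4.74 V. With the source grounded, V_GS = V_G = 4.74 V.
Assume saturation: I_D = (k_n/2)(V_GS − V_t)² = (0.6/2)×(4.74 − 1.7)² = 0.3×3.04² = 2.77 mA.
V_DS = V_DD − I_D·R_D = 13 − 2.77×3.3 = 3.87 V.
Saturation requires V_DS ≥ V_GS − V_t = 3.04 V; 3.87 ≥ 3.04 ✓.

I_D ≈ 2.8 mA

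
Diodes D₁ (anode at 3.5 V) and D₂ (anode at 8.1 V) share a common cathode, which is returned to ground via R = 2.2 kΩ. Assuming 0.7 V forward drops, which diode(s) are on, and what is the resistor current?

Only D₂ conducts; I_R ≈ 3.4 mA

Assume both conduct. Then node N would need to be at both 3.5−0.7 = 2.8 V and 8.1−0.7 = 7.4 V, which is impossible.
Assume only D₂ conducts: V_N = 8.1 − 0.7 = 7.4 V, so I_R = 7.4/2.2 = 3.36 mA.
Check D₁: its anode-to-cathode voltage is 3.5 − 7.4 = -3.9 V < 0.7 V, so it is off. The assumption is consistent.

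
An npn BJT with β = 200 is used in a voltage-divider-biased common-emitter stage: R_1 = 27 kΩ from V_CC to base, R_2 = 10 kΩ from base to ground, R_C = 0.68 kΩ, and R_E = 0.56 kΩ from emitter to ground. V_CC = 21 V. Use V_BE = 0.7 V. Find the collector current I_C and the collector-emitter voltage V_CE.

I_C ≈ 8.3 mA, V_CE ≈ 11 V

Thevenize the base divider: V_Th = V_CC·R_2/(R_1+R_2) = 21×10/37 = 5.68 V, R_Th = R_1‖R_2 = 7.3 kΩ.
Base-emitter loop: V_Th = I_B·R_Th + V_BE + (β+1)I_B·R_E, so I_B = (5.68 − 0.7) / (7.3 + 201×0.56) = 0.0415 mA.
I_C = β·I_B = 200×0.0415 = 8.3 mA, and I_E = (β+1)I_B = 8.34 mA.
V_CE = V_CC − I_C·R_C − I_E·R_E = 21 − 8.3×0.68 − 8.34×0.56 = 10.7 V.
V_CE = 10.7 V > 0.2 V confirms active-region operation.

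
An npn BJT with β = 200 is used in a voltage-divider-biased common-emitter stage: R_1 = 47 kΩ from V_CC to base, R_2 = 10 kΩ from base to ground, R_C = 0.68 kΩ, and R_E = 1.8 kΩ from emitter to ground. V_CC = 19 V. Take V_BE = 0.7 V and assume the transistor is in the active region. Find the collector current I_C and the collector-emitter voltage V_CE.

Thevenize the base divider: V_Th = V_CC·R_2/(R_1+R_2) = 19×10/57 = 3.33 V, R_Th = R_1‖R_2 = 8.25 kΩ.
Base-emitter loop: V_Th = I_B·R_Th + V_BE + (β+1)I_B·R_E, so I_B = (3.33 − 0.7) / (8.25 + 201×1.8) = 0.00712 mA.
I_C = β·I_B = 200×0.00712 = 1.42 mA, and I_E = (β+1)I_B = 1.43 mA.
V_CE = V_CC − I_C·R_C − I_E·R_E = 19 − 1.42×0.68 − 1.43×1.8 = 15.5 V.
V_CE = 15.5 V > 0.2 V confirms active-region operation.

I_C ≈ 1.4 mA, V_CE ≈ 15 V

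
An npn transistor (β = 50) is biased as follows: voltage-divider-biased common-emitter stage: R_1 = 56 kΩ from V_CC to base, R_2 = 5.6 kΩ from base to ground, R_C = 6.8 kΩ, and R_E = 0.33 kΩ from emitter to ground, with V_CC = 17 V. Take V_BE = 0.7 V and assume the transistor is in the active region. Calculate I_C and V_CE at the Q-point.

Thevenize the base divider: V_Th = V_CC·R_2/(R_1+R_2) = 17×5.6/61.6 = 1.55 V, R_Th = R_1‖R_2 = 5.09 kΩ.
Base-emitter loop: V_Th = I_B·R_Th + V_BE + (β+1)I_B·R_E, so I_B = (1.55 − 0.7) / (5.09 + 51×0.33) = 0.0386 mA.
I_C = β·I_B = 50×0.0386 = 1.93 mA, and I_E = (β+1)I_B = 1.97 mA.
V_CE = V_CC − I_C·R_C − I_E·R_E = 17 − 1.93×6.8 − 1.97×0.33 = 3.24 V.
V_CE = 3.24 V > 0.2 V confirms active-region operation.

I_C ≈ 1.9 mA, V_CE ≈ 3.2 V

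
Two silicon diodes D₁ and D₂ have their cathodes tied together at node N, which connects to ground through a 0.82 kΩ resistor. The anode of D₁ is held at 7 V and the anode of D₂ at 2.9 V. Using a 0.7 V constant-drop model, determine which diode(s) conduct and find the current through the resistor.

Only D₁ conducts; I_R ≈ 7.7 mA

Assume both conduct. Then node N would need to be at both 7−0.7 = 6.3 V and 2.9−0.7 = 2.2 V, which is impossible.
Assume only D₁ conducts: V_N = 7 − 0.7 = 6.3 V, so I_R = 6.3/0.82 = 7.68 mA.
Check D₂: its anode-to-cathode voltage is 2.9 − 6.3 = -3.4 V < 0.7 V, so it is off. The assumption is consistent.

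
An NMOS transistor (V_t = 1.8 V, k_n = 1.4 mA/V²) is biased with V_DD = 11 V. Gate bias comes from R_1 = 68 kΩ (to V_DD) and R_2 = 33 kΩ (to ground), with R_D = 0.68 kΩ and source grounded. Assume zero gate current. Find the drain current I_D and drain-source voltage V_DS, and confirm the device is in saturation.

I_D ≈ 2.3 mA, V_DS ≈ 9.5 V

V_G = V_DD·R_2/(R_1+R_2) = 11×33/101 = 3.59 V. With the source grounded, V_GS = V_G = 3.59 V.
Assume saturation: I_D = (k_n/2)(V_GS − V_t)² = (1.4/2)×(3.59 − 1.8)² = 0.7×1.79² = 2.25 mA.
V_DS = V_DD − I_D·R_D = 11 − 2.25×0.68 = 9.47 V.
Saturation requires V_DS ≥ V_GS − V_t = 1.79 V; 9.47 ≥ 1.79 ✓.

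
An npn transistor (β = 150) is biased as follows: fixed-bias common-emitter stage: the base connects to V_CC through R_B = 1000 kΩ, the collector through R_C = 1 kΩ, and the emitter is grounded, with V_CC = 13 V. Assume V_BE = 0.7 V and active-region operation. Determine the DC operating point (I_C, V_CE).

I_C ≈ 1.8 mA, V_CE ≈ 11 V

Base loop: V_CC = I_B·R_B + V_BE, so I_B = (13 − 0.7)/1000 kΩ = 0.0123 mA.
In the active region I_C = β·I_B = 150 × 0.0123 = 1.84 mA.
Collector loop: V_CE = V_CC − I_C·R_C = 13 − 1.84×1 = 11.2 V.
Since V_CE = 11.2 V > V_CE(sat) ≈ 0.2 V, the transistor is in the active region as assumed.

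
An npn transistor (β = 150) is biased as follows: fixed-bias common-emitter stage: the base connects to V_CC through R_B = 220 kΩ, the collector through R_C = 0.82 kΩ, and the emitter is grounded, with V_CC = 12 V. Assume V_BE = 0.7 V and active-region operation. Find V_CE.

V_CE ≈ 5.7 V

Base loop: V_CC = I_B·R_B + V_BE, so I_B = (12 − 0.7)/220 kΩ = 0.0514 mA.
In the active region I_C = β·I_B = 150 × 0.0514 = 7.7 mA.
Collector loop: V_CE = V_CC − I_C·R_C = 12 − 7.7×0.82 = 5.68 V.
Since V_CE = 5.68 V > V_CE(sat) ≈ 0.2 V, the transistor is in the active region as assumed.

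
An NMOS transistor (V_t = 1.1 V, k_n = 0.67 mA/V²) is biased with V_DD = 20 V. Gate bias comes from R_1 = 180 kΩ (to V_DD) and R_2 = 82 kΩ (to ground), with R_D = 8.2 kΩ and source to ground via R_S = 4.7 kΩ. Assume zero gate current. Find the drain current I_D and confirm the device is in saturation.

I_D ≈ 0.77 mA

V_G = V_DD·R_2/(R_1+R_2) = 20×82/262 = 6.26 V.
Assume saturation: I_D = (k_n/2)(V_GS − V_t)² with V_GS = V_G − I_D·R_S = 6.26 − 4.7·I_D.
Substituting gives 7.4·I_D² − 17.2·I_D + 8.92 = 0, with roots I_D = 0.774 or 1.56 mA.
The root I_D = 1.56 mA gives V_GS = -1.06 V ≤ V_t, so take I_D = 0.774 mA.
Then V_GS = 2.62 V and V_DS = V_DD − I_D(R_D+R_S) = 20 − 0.774×12.9 = 10 V.
Saturation requires V_DS ≥ V_GS − V_t = 1.52 V; 10 ≥ 1.52 ✓.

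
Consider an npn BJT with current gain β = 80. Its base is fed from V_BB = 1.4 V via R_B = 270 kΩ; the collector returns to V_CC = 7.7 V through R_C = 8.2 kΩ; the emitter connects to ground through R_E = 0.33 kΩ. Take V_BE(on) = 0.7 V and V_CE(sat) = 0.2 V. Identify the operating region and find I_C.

active; I_C ≈ 0.19 mA

Assume active. Base-emitter loop: I_B = (V_BB − V_BE)/(R_B + (β+1)R_E) = (1.4 − 0.7)/(270 + 81×0.33) = 0.00236 mA.
I_C = β·I_B = 80×0.00236 = 0.189 mA.
V_CE = V_CC − I_C·R_C − I_E·R_E = 7.7 − 0.189×8.2 − 0.191×0.33 = 6.09 V > V_CE(sat), so the active-region assumption holds.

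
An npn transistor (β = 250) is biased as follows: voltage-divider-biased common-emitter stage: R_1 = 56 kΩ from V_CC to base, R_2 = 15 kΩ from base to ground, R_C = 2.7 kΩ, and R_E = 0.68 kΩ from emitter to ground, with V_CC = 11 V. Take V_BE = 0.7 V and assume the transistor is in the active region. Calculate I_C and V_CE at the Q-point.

I_C ≈ 2.2 mA, V_CE ≈ 3.5 V

Thevenize the base divider: V_Th = V_CC·R_2/(R_1+R_2) = 11×15/71 = 2.32 V, R_Th = R_1‖R_2 = 11.8 kΩ.
Base-emitter loop: V_Th = I_B·R_Th + V_BE + (β+1)I_B·R_E, so I_B = (2.32 − 0.7) / (11.8 + 251×0.68) = 0.0089 mA.
I_C = β·I_B = 250×0.0089 = 2.22 mA, and I_E = (β+1)I_B = 2.23 mA.
V_CE = V_CC − I_C·R_C − I_E·R_E = 11 − 2.22×2.7 − 2.23×0.68 = 3.48 V.
V_CE = 3.48 V > 0.2 V confirms active-region operation.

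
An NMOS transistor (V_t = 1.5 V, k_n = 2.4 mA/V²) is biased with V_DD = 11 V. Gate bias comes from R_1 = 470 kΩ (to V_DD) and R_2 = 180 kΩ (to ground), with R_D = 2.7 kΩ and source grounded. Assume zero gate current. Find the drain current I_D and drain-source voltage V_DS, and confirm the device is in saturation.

I_D ≈ 2.9 mA, V_DS ≈ 3.3 V

V_G = V_DD·R_2/(R_1+R_2) = 11×180/650 = 3.05 V. With the source grounded, V_GS = V_G = 3.05 V.
Assume saturation: I_D = (k_n/2)(V_GS − V_t)² = (2.4/2)×(3.05 − 1.5)² = 1.2×1.55² = 2.87 mA.
V_DS = V_DD − I_D·R_D = 11 − 2.87×2.7 = 3.25 V.
Saturation requires V_DS ≥ V_GS − V_t = 1.55 V; 3.25 ≥ 1.55 ✓.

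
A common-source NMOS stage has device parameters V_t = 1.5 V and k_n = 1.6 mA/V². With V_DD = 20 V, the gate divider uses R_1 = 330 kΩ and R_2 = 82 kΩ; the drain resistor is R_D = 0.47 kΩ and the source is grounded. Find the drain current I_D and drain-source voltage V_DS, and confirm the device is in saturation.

V_G = V_DD·R_2/(R_1+R_2) = 20×82/412 = 3.98 V. With the source grounded, V_GS = V_G = 3.98 V.
Assume saturation: I_D = (k_n/2)(V_GS − V_t)² = (1.6/2)×(3.98 − 1.5)² = 0.8×2.48² = 4.92 mA.
V_DS = V_DD − I_D·R_D = 20 − 4.92×0.47 = 17.7 V.
Saturation requires V_DS ≥ V_GS − V_t = 2.48 V; 17.7 ≥ 2.48 ✓.

I_D ≈ 4.9 mA, V_DS ≈ 18 V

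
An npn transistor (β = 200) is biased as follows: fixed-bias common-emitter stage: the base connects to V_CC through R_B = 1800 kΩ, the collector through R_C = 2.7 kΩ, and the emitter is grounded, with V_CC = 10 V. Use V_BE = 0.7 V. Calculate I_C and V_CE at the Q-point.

Base loop: V_CC = I_B·R_B + V_BE, so I_B = (10 − 0.7)/1800 kΩ = 0.00517 mA.
In the active region I_C = β·I_B = 200 × 0.00517 = 1.03 mA.
Collector loop: V_CE = V_CC − I_C·R_C = 10 − 1.03×2.7 = 7.21 V.
Since V_CE = 7.21 V > V_CE(sat) ≈ 0.2 V, the transistor is in the active region as assumed.

I_C ≈ 1 mA, V_CE ≈ 7.2 V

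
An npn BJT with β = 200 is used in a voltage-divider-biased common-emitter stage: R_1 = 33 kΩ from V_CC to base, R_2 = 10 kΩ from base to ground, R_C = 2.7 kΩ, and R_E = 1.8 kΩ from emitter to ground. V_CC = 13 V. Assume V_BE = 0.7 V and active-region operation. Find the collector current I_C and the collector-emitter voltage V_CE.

I_C ≈ 1.3 mA, V_CE ≈ 7.3 V

Thevenize the base divider: V_Th = V_CC·R_2/(R_1+R_2) = 13×10/43 = 3.02 V, R_Th = R_1‖R_2 = 7.67 kΩ.
Base-emitter loop: V_Th = I_B·R_Th + V_BE + (β+1)I_B·R_E, so I_B = (3.02 − 0.7) / (7.67 + 201×1.8) = 0.00629 mA.
I_C = β·I_B = 200×0.00629 = 1.26 mA, and I_E = (β+1)I_B = 1.26 mA.
V_CE = V_CC − I_C·R_C − I_E·R_E = 13 − 1.26×2.7 − 1.26×1.8 = 7.33 V.
V_CE = 7.33 V > 0.2 V confirms active-region operation.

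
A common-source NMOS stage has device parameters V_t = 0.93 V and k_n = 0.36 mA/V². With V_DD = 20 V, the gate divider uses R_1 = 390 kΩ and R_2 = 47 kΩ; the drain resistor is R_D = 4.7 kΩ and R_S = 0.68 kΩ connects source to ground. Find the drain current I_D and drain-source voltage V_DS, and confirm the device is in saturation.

I_D ≈ 0.21 mA, V_DS ≈ 19 V

V_G = V_DD·R_2/(R_1+R_2) = 20×47/437 = 2.15 V.
Assume saturation: I_D = (k_n/2)(V_GS − V_t)² with V_GS = V_G − I_D·R_S = 2.15 − 0.68·I_D.
Substituting gives 0.0832·I_D² − 1.3·I_D + 0.268 = 0, with roots I_D = 0.209 or 15.4 mA.
The root I_D = 15.4 mA gives V_GS = -8.32 V ≤ V_t, so take I_D = 0.209 mA.
Then V_GS = 2.01 V and V_DS = V_DD − I_D(R_D+R_S) = 20 − 0.209×5.38 = 18.9 V.
Saturation requires V_DS ≥ V_GS − V_t = 1.08 V; 18.9 ≥ 1.08 ✓.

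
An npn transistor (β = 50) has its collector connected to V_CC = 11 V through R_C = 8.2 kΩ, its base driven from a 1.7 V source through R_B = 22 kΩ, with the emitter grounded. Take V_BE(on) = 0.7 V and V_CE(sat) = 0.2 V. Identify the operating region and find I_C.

saturation; I_C ≈ 1.3 mA

Assume active: I_B = (1.7 − 0.7)/22 = 0.0455 mA, giving I_C = β·I_B = 2.27 mA.
But then V_CE = 11 − 2.27×8.2 = -7.64 V < V_CE(sat) = 0.2 V — impossible in the active region.
So the transistor is saturated. With V_CE = 0.2 V, I_C = (V_CC − 0.2)/R_C = 10.8/8.2 = 1.32 mA.
Check: β·I_B = 2.27 mA > I_C = 1.32 mA, confirming saturation.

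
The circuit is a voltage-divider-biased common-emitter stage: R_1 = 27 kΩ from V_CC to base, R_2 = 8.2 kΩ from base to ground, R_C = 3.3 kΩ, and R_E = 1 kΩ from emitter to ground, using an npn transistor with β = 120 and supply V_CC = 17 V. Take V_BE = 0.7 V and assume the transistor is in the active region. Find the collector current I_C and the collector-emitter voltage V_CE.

Thevenize the base divider: V_Th = V_CC·R_2/(R_1+R_2) = 17×8.2/35.2 = 3.96 V, R_Th = R_1‖R_2 = 6.29 kΩ.
Base-emitter loop: V_Th = I_B·R_Th + V_BE + (β+1)I_B·R_E, so I_B = (3.96 − 0.7) / (6.29 + 121×1) = 0.0256 mA.
I_C = β·I_B = 120×0.0256 = 3.07 mA, and I_E = (β+1)I_B = 3.1 mA.
V_CE = V_CC − I_C·R_C − I_E·R_E = 17 − 3.07×3.3 − 3.1×1 = 3.76 V.
V_CE = 3.76 V > 0.2 V confirms active-region operation.

I_C ≈ 3.1 mA, V_CE ≈ 3.8 V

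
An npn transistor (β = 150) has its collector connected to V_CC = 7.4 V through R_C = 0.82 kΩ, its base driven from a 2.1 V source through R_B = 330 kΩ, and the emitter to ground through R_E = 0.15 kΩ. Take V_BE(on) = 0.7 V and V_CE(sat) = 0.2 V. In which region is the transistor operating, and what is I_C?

Assume active. Base-emitter loop: I_B = (V_BB − V_BE)/(R_B + (β+1)R_E) = (2.1 − 0.7)/(330 + 151×0.15) = 0.00397 mA.
I_C = β·I_B = 150×0.00397 = 0.595 mA.
V_CE = V_CC − I_C·R_C − I_E·R_E = 7.4 − 0.595×0.82 − 0.599×0.15 = 6.82 V > V_CE(sat), so the active-region assumption holds.

active; I_C ≈ 0.6 mA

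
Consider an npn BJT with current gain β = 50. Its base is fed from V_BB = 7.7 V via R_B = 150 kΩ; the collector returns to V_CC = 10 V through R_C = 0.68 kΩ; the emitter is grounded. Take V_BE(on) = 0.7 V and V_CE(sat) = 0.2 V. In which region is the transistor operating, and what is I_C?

active; I_C ≈ 2.3 mA

Assume active. Base-emitter loop: I_B = (V_BB − V_BE)/R_B = (7.7 − 0.7)/150 = 0.0467 mA.
I_C = β·I_B = 50×0.0467 = 2.33 mA.
V_CE = V_CC − I_C·R_C = 10 − 2.33×0.68 = 8.41 V > V_CE(sat), so the active-region assumption holds.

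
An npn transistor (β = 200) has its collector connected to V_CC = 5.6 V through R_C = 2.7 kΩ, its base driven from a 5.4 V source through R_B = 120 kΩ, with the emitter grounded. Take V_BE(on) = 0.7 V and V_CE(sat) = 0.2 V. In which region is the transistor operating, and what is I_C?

saturation; I_C ≈ 2 mA

Assume active: I_B = (5.4 − 0.7)/120 = 0.0392 mA, giving I_C = β·I_B = 7.83 mA.
But then V_CE = 5.6 − 7.83×2.7 = -15.6 V < V_CE(sat) = 0.2 V — impossible in the active region.
So the transistor is saturated. With V_CE = 0.2 V, I_C = (V_CC − 0.2)/R_C = 5.4/2.7 = 2 mA.
Check: β·I_B = 7.83 mA > I_C = 2 mA, confirming saturation.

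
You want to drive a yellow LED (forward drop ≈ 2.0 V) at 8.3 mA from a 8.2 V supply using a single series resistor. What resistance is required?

The resistor drops V_S − V_D = 8.2 − 2.0 = 6.2 V at 8.3 mA.
R = 6.2 V / 8.3 mA = 0.747 kΩ.

R ≈ 0.75 kΩ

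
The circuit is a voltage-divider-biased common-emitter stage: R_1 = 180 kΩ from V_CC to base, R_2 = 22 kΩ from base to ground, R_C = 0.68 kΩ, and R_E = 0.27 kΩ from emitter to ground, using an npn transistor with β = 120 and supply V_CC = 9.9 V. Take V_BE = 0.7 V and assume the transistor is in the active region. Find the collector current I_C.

Thevenize the base divider: V_Th = V_CC·R_2/(R_1+R_2) = 9.9×22/202 = 1.08 V, R_Th = R_1‖R_2 = 19.6 kΩ.
Base-emitter loop: V_Th = I_B·R_Th + V_BE + (β+1)I_B·R_E, so I_B = (1.08 − 0.7) / (19.6 + 121×0.27) = 0.00724 mA.
I_C = β·I_B = 120×0.00724 = 0.868 mA, and I_E = (β+1)I_B = 0.875 mA.
V_CE = V_CC − I_C·R_C − I_E·R_E = 9.9 − 0.868×0.68 − 0.875×0.27 = 9.07 V.
V_CE = 9.07 V > 0.2 V confirms active-region operation.

I_C ≈ 0.87 mA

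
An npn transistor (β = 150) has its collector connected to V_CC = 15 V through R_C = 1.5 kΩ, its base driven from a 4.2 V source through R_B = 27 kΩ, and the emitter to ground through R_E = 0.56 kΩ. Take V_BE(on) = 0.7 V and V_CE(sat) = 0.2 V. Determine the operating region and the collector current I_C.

Assume active. Base-emitter loop: I_B = (V_BB − V_BE)/(R_B + (β+1)R_E) = (4.2 − 0.7)/(27 + 151×0.56) = 0.0314 mA.
I_C = β·I_B = 150×0.0314 = 4.71 mA.
V_CE = V_CC − I_C·R_C − I_E·R_E = 15 − 4.71×1.5 − 4.74×0.56 = 5.29 V > V_CE(sat), so the active-region assumption holds.

active; I_C ≈ 4.7 mA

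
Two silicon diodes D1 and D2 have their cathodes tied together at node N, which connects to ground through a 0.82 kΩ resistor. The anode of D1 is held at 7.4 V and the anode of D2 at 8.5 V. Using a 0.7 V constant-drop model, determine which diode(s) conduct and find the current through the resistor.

Only D2 conducts; I_R ≈ 9.5 mA

Assume both conduct. Then node N would need to be at both 7.4−0.7 = 6.7 V and 8.5−0.7 = 7.8 V, which is impossible.
Assume only D2 conducts: V_N = 8.5 − 0.7 = 7.8 V, so I_R = 7.8/0.82 = 9.51 mA.
Check D1: its anode-to-cathode voltage is 7.4 − 7.8 = -0.4 V < 0.7 V, so it is off. The assumption is consistent.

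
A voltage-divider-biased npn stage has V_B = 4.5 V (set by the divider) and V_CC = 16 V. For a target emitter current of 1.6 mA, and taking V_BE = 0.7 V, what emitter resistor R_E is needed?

V_E = V_B − V_BE = 4.5 − 0.7 = 3.8 V.
R_E = V_E / I_E = 3.8 / 1.6 = 2.37 kΩ.

R_E ≈ 2.4 kΩ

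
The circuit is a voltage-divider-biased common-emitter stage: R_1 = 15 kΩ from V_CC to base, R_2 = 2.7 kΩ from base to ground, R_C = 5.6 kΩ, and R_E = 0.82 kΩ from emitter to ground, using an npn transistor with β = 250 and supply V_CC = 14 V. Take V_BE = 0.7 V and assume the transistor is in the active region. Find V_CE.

Thevenize the base divider: V_Th = V_CC·R_2/(R_1+R_2) = 14×2.7/17.7 = 2.14 V, R_Th = R_1‖R_2 = 2.29 kΩ.
Base-emitter loop: V_Th = I_B·R_Th + V_BE + (β+1)I_B·R_E, so I_B = (2.14 − 0.7) / (2.29 + 251×0.82) = 0.0069 mA.
I_C = β·I_B = 250×0.0069 = 1.72 mA, and I_E = (β+1)I_B = 1.73 mA.
V_CE = V_CC − I_C·R_C − I_E·R_E = 14 − 1.72×5.6 − 1.73×0.82 = 2.92 V.
V_CE = 2.92 V > 0.2 V confirms active-region operation.

V_CE ≈ 2.9 V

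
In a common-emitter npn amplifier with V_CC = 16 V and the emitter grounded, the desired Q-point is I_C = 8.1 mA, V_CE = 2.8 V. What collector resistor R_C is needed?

Collector loop: V_CC = I_C·R_C + V_CE.
R_C = (V_CC − V_CE)/I_C = (16 − 2.8)/8.1 = 1.63 kΩ.

R_C ≈ 1.6 kΩ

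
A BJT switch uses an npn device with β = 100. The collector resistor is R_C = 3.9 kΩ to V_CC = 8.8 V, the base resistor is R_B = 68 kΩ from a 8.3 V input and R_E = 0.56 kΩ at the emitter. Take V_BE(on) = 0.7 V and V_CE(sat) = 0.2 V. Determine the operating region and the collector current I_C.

Assume active: I_B = (8.3 − 0.7)/(68 + 101×0.56) = 0.061 mA, I_C = β·I_B = 6.1 mA.
Then V_CE = 8.8 − 6.1×3.9 − 6.16×0.56 = -18.4 V < 0.2 V — the active assumption fails.
Re-solve with V_CE = 0.2 V. KCL at the emitter: V_E/R_E = (V_BB−0.7−V_E)/R_B + (V_CC−0.2−V_E)/R_C, giving V_E = 1.13 V.
I_C = (V_CC − 0.2 − V_E)/R_C = (8.6 − 1.13)/3.9 = 1.92 mA.
Check: I_B = (7.6 − 1.13)/68 = 0.0952 mA, and β·I_B = 9.52 mA > I_C, confirming saturation.

saturation; I_C ≈ 1.9 mA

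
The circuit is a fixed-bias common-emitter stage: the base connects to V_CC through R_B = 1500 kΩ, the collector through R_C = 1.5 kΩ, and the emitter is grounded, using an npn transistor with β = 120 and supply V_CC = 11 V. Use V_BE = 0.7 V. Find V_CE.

V_CE ≈ 9.8 V

Base loop: V_CC = I_B·R_B + V_BE, so I_B = (11 − 0.7)/1500 kΩ = 0.00687 mA.
In the active region I_C = β·I_B = 120 × 0.00687 = 0.824 mA.
Collector loop: V_CE = V_CC − I_C·R_C = 11 − 0.824×1.5 = 9.76 V.
Since V_CE = 9.76 V > V_CE(sat) ≈ 0.2 V, the transistor is in the active region as assumed.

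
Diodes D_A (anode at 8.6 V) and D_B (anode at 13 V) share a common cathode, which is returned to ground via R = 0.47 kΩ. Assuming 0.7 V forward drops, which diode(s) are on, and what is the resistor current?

Only D_B conducts; I_R ≈ 26 mA

Assume both conduct. Then node N would need to be at both 8.6−0.7 = 7.9 V and 13−0.7 = 12.3 V, which is impossible.
Assume only D_B conducts: V_N = 13 − 0.7 = 12.3 V, so I_R = 12.3/0.47 = 26.2 mA.
Check D_A: its anode-to-cathode voltage is 8.6 − 12.3 = -3.7 V < 0.7 V, so it is off. The assumption is consistent.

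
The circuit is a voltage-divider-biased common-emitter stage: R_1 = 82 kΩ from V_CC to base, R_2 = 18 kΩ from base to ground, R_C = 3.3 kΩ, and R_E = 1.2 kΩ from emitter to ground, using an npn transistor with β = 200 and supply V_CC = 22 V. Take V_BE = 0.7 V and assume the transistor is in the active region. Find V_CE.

Thevenize the base divider: V_Th = V_CC·R_2/(R_1+R_2) = 22×18/100 = 3.96 V, R_Th = R_1‖R_2 = 14.8 kΩ.
Base-emitter loop: V_Th = I_B·R_Th + V_BE + (β+1)I_B·R_E, so I_B = (3.96 − 0.7) / (14.8 + 201×1.2) = 0.0127 mA.
I_C = β·I_B = 200×0.0127 = 2.55 mA, and I_E = (β+1)I_B = 2.56 mA.
V_CE = V_CC − I_C·R_C − I_E·R_E = 22 − 2.55×3.3 − 2.56×1.2 = 10.5 V.
V_CE = 10.5 V > 0.2 V confirms active-region operation.

V_CE ≈ 11 V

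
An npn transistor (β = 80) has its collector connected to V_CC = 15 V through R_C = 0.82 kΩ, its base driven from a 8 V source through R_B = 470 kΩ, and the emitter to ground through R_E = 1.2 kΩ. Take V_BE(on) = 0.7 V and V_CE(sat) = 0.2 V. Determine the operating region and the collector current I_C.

Assume active. Base-emitter loop: I_B = (V_BB − V_BE)/(R_B + (β+1)R_E) = (8 − 0.7)/(470 + 81×1.2) = 0.0129 mA.
I_C = β·I_B = 80×0.0129 = 1.03 mA.
V_CE = V_CC − I_C·R_C − I_E·R_E = 15 − 1.03×0.82 − 1.04×1.2 = 12.9 V > V_CE(sat), so the active-region assumption holds.

active; I_C ≈ 1 mA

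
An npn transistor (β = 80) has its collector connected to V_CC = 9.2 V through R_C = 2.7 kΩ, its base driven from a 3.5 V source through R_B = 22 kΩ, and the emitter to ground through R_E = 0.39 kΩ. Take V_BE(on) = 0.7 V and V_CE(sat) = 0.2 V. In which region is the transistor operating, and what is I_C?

saturation; I_C ≈ 2.9 mA

Assume active: I_B = (3.5 − 0.7)/(22 + 81×0.39) = 0.0522 mA, I_C = β·I_B = 4.18 mA.
Then V_CE = 9.2 − 4.18×2.7 − 4.23×0.39 = -3.74 V < 0.2 V — the active assumption fails.
Re-solve with V_CE = 0.2 V. KCL at the emitter: V_E/R_E = (V_BB−0.7−V_E)/R_B + (V_CC−0.2−V_E)/R_C, giving V_E = 1.16 V.
I_C = (V_CC − 0.2 − V_E)/R_C = (9 − 1.16)/2.7 = 2.9 mA.
Check: I_B = (2.8 − 1.16)/22 = 0.0745 mA, and β·I_B = 5.96 mA > I_C, confirming saturation.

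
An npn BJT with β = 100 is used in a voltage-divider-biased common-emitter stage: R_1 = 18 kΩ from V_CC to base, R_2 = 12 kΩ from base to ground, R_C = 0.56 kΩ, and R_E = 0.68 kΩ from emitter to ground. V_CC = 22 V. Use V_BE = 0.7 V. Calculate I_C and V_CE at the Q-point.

I_C ≈ 11 mA, V_CE ≈ 8.7 V

Thevenize the base divider: V_Th = V_CC·R_2/(R_1+R_2) = 22×12/30 = 8.8 V, R_Th = R_1‖R_2 = 7.2 kΩ.
Base-emitter loop: V_Th = I_B·R_Th + V_BE + (β+1)I_B·R_E, so I_B = (8.8 − 0.7) / (7.2 + 101×0.68) = 0.107 mA.
I_C = β·I_B = 100×0.107 = 10.7 mA, and I_E = (β+1)I_B = 10.8 mA.
V_CE = V_CC − I_C·R_C − I_E·R_E = 22 − 10.7×0.56 − 10.8×0.68 = 8.69 V.
V_CE = 8.69 V > 0.2 V confirms active-region operation.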